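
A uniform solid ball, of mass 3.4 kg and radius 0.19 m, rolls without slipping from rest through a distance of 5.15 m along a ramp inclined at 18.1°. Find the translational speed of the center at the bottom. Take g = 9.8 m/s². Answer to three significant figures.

v ≈ 4.73 m/s

For this body I = (2/5)MR², i.e. k = I/(MR²) = 0.4.
The rolling condition ω = v/R makes the rotational term ½I(v/R)² = ½kMv², so KE_total = ½(1+k)Mv² = (7/10)Mv².
The vertical drop is h = L sinθ = 5.15 × sin18.1° = 1.6 m.
Energy conservation: Mgh = (7/10)Mv², so v = √(2gh/(1+k)) = √(2 × 9.8 × 1.6 / 1.4) ≈ 4.73 m/s.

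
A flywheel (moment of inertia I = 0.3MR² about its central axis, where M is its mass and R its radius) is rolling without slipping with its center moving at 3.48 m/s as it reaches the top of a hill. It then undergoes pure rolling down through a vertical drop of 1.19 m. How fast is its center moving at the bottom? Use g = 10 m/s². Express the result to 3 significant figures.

v ≈ 5.52 m/s

The moment of inertia is 0.3MR², giving k ≡ I/(MR²) = 0.3.
The rolling condition ω = v/R makes the rotational term ½I(v/R)² = ½kMv², so KE_total = ½(1+k)Mv² = (13/20)Mv².
Conserving energy between top and bottom: (13/20)Mv² = (13/20)Mv₀² + Mgh, hence v² = v₀² + 2gh/(1+k).
v = √(3.48² + 2×10×1.19/1.3) = √30.42 ≈ 5.52 m/s.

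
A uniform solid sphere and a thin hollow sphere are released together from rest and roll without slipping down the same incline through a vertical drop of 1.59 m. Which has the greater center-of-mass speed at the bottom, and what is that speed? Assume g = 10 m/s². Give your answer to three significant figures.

the uniform solid sphere, at v ≈ 4.77 m/s

For rolling without slipping, Mgh = ½(1+k)Mv² where k = I/(MR²), so v = √(2gh/(1+k)).
Uniform solid sphere: k = 0.4, giving v = √(2×10×1.59/1.4) = 4.766 m/s.
Thin hollow sphere: k = 2/3, giving v = √(2×10×1.59/1.667) = 4.368 m/s.
The smaller k wins: the uniform solid sphere, at ≈ 4.77 m/s.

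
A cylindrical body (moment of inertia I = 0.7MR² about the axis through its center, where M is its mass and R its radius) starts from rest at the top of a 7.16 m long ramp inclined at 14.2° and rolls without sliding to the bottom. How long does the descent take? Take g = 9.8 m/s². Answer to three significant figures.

t ≈ 3.18 s

With I = 0.7MR², the ratio k = I/(MR²) is 0.7.
Newton's second law down the slope: Mg sinθ − f = Ma. The torque equation fR = Iα (with α = a/R) gives f = kMa.
Hence a = g sinθ/(1+k) = 9.8×sin14.2°/1.7 = 1.414 m/s².
Starting from rest, L = ½at², so t = √(2L/a) = √(2×7.16/1.414) ≈ 3.18 s.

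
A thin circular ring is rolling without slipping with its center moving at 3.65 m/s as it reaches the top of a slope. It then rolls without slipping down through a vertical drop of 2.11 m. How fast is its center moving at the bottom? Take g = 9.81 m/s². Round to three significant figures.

v ≈ 5.83 m/s

The moment of inertia is MR², giving k ≡ I/(MR²) = 1.
Rolling without slipping gives ω = v/R, so the total kinetic energy is ½Mv² + ½Iω² = ½(1+k)Mv² = Mv².
Conserving energy between top and bottom: Mv² = Mv₀² + Mgh, hence v² = v₀² + 2gh/(1+k).
v = √(3.65² + 2×9.81×2.11/2) = √34.02 ≈ 5.83 m/s.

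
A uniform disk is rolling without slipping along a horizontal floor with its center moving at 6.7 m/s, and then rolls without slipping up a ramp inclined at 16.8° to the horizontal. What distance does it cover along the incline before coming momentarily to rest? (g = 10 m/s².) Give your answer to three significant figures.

d ≈ 11.6 m

The moment of inertia is (1/2)MR², giving k ≡ I/(MR²) = 0.5.
Since it rolls without slipping, ω = v/R and KE = ½Mv² + ½Iω² = ½(1+k)Mv² = (3/4)Mv².
Setting this equal to Mgh gives the vertical rise h = (1+k)v₀²/(2g) = 1.5×6.7²/(2×10) = 3.367 m.
The distance along the slope is d = h/sinθ = 3.367/sin16.8° ≈ 11.6 m.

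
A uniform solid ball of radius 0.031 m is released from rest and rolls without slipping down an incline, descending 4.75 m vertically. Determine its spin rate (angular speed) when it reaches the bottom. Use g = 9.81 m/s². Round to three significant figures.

Here I = (2/5)MR², so the shape factor k = I/(MR²) = 0.4.
Since it rolls without slipping, ω = v/R and KE = ½Mv² + ½Iω² = ½(1+k)Mv² = (7/10)Mv².
Energy conservation Mgh = ½(1+k)Mv² gives v = √(2gh/(1+k)) = √(2 × 9.81 × 4.75 / 1.4) = 8.159 m/s.
Then ω = v/R = 8.159 / 0.031 ≈ 263 rad/s.

ω ≈ 263 rad/s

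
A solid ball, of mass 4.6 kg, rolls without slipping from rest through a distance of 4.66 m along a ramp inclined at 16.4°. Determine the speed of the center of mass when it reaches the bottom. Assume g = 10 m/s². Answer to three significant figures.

v ≈ 4.34 m/s

For this body I = (2/5)MR², i.e. k = I/(MR²) = 0.4.
Rolling without slipping gives ω = v/R, so the total kinetic energy is ½Mv² + ½Iω² = ½(1+k)Mv² = (7/10)Mv².
The vertical drop is h = L sinθ = 4.66 × sin16.4° = 1.316 m.
Energy conservation: Mgh = (7/10)Mv², so v = √(2gh/(1+k)) = √(2 × 10 × 1.316 / 1.4) ≈ 4.34 m/s.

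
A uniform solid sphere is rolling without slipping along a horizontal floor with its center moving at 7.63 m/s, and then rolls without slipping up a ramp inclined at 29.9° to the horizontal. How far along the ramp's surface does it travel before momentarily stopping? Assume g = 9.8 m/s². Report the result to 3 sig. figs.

For this body I = (2/5)MR², i.e. k = I/(MR²) = 0.4.
Rolling without slipping gives ω = v/R, so the total kinetic energy is ½Mv² + ½Iω² = ½(1+k)Mv² = (7/10)Mv².
Setting this equal to Mgh gives the vertical rise h = (1+k)v₀²/(2g) = 1.4×7.63²/(2×9.8) = 4.158 m.
Along the incline, d = h/sinθ = 4.158/sin29.9° ≈ 8.34 m.

d ≈ 8.34 m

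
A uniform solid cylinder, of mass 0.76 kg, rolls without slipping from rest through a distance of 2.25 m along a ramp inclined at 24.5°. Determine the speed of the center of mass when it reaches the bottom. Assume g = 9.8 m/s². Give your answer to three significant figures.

For this body I = (1/2)MR², i.e. k = I/(MR²) = 0.5.
Rolling without slipping gives ω = v/R, so the total kinetic energy is ½Mv² + ½Iω² = ½(1+k)Mv² = (3/4)Mv².
The vertical drop is h = L sinθ = 2.25 × sin24.5° = 0.9331 m.
Setting Mgh = (3/4)Mv² gives v = √(2gh/(1+k)) = √(2·9.8·0.9331/1.5) ≈ 3.49 m/s.

v ≈ 3.49 m/s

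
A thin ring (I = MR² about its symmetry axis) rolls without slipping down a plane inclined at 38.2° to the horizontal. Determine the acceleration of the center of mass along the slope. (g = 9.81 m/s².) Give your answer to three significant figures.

With I = MR², the ratio k = I/(MR²) is 1.
Translational: Mg sinθ − f = Ma. Rotational about the CM: fR = Iα = kMRa, so f = kMa.
Eliminating f: Mg sinθ = (1+k)Ma, so a = g sinθ/(1+k) = 9.81 × sin38.2° / 2 ≈ 3.03 m/s².

a ≈ 3.03 m/s²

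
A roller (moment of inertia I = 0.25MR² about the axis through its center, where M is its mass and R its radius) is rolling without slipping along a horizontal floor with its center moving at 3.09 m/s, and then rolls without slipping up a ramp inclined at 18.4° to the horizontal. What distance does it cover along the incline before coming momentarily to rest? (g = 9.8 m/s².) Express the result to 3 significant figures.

With I = 0.25MR², the ratio k = I/(MR²) is 0.25.
The rolling condition ω = v/R makes the rotational term ½I(v/R)² = ½kMv², so KE_total = ½(1+k)Mv² = (5/8)Mv².
Setting this equal to Mgh gives the vertical rise h = (1+k)v₀²/(2g) = 1.25×3.09²/(2×9.8) = 0.6089 m.
Along the incline, d = h/sinθ = 0.6089/sin18.4° ≈ 1.93 m.

d ≈ 1.93 m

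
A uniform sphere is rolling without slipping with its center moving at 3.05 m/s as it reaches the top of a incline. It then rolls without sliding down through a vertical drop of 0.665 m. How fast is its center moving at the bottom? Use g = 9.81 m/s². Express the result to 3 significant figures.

Here I = (2/5)MR², so the shape factor k = I/(MR²) = 0.4.
Rolling without slipping gives ω = v/R, so the total kinetic energy is ½Mv² + ½Iω² = ½(1+k)Mv² = (7/10)Mv².
Energy conservation: (7/10)Mv₀² + Mgh = (7/10)Mv², so v² = v₀² + 2gh/(1+k).
v = √(3.05² + 2×9.81×0.665/1.4) = √18.62 ≈ 4.32 m/s.

v ≈ 4.32 m/s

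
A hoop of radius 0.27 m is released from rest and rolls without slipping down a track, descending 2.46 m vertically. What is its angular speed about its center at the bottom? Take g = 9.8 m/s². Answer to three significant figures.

With I = MR², the ratio k = I/(MR²) is 1.
The rolling condition ω = v/R makes the rotational term ½I(v/R)² = ½kMv², so KE_total = ½(1+k)Mv² = Mv².
Energy conservation Mgh = ½(1+k)Mv² gives v = √(2gh/(1+k)) = √(2 × 9.8 × 2.46 / 2) = 4.91 m/s.
Then ω = v/R = 4.91 / 0.27 ≈ 18.2 rad/s.

ω ≈ 18.2 rad/s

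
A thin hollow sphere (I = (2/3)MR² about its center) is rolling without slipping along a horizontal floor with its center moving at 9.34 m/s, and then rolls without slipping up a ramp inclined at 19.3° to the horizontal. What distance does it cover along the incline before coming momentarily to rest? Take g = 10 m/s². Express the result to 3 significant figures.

d ≈ 22.0 m

The moment of inertia is (2/3)MR², giving k ≡ I/(MR²) = 2/3.
Rolling without slipping gives ω = v/R, so the total kinetic energy is ½Mv² + ½Iω² = ½(1+k)Mv² = (5/6)Mv².
Setting this equal to Mgh gives the vertical rise h = (1+k)v₀²/(2g) = 1.667×9.34²/(2×10) = 7.27 m.
Along the incline, d = h/sinθ = 7.27/sin19.3° ≈ 22.0 m.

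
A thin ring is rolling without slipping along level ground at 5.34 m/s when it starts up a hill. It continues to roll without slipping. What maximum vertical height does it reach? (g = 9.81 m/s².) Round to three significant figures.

The moment of inertia is MR², giving k ≡ I/(MR²) = 1.
Rolling without slipping gives ω = v/R, so the total kinetic energy is ½Mv² + ½Iω² = ½(1+k)Mv² = Mv².
All of this converts to potential energy at the highest point: Mv₀² = Mgh.
Thus h = (1+k)v₀²/(2g) = 2 × 5.34² / (2 × 9.81) ≈ 2.91 m.

h ≈ 2.91 m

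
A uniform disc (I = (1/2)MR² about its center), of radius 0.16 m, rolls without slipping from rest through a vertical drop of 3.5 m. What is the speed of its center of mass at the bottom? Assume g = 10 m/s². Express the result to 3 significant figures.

For this body I = (1/2)MR², i.e. k = I/(MR²) = 0.5.
Since it rolls without slipping, ω = v/R and KE = ½Mv² + ½Iω² = ½(1+k)Mv² = (3/4)Mv².
Setting Mgh = (3/4)Mv² gives v = √(2gh/(1+k)) = √(2·10·3.5/1.5) ≈ 6.83 m/s.

v ≈ 6.83 m/s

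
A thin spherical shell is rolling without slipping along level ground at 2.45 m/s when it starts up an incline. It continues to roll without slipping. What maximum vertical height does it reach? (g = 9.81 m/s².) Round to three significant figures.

h ≈ 0.510 m

The moment of inertia is (2/3)MR², giving k ≡ I/(MR²) = 2/3.
The rolling condition ω = v/R makes the rotational term ½I(v/R)² = ½kMv², so KE_total = ½(1+k)Mv² = (5/6)Mv².
All of this converts to potential energy at the highest point: (5/6)Mv₀² = Mgh.
Thus h = (1+k)v₀²/(2g) = 1.667 × 2.45² / (2 × 9.81) ≈ 0.510 m.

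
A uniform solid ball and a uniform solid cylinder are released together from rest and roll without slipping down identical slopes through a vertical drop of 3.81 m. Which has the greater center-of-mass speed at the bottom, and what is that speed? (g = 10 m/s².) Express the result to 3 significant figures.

the uniform solid ball, at v ≈ 7.38 m/s

For rolling without slipping, Mgh = ½(1+k)Mv² where k = I/(MR²), so v = √(2gh/(1+k)).
Uniform solid ball: k = 0.4, giving v = √(2×10×3.81/1.4) = 7.378 m/s.
Uniform solid cylinder: k = 0.5, giving v = √(2×10×3.81/1.5) = 7.127 m/s.
The smaller k wins: the uniform solid ball, at ≈ 7.38 m/s.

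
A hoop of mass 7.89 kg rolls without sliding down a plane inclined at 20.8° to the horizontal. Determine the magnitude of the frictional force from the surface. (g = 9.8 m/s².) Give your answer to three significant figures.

f ≈ 13.7 N

Here I = MR², so the shape factor k = I/(MR²) = 1.
Newton's second law down the slope: Mg sinθ − f = Ma. The torque equation fR = Iα (with α = a/R) gives f = kMa.
Combining, a = g sinθ/(1+k) and f = kMa = kMg sinθ/(1+k).
f = 1 × 7.89 × 9.8 × sin20.8° / 2 ≈ 13.7 N.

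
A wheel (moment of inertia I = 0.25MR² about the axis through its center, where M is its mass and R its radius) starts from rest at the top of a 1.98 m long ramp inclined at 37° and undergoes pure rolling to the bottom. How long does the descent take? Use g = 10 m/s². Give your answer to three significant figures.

t ≈ 0.907 s

Here I = 0.25MR², so the shape factor k = I/(MR²) = 0.25.
Along the incline Mg sinθ − f = Ma, and torque about the center fR = Iα = kMR²(a/R) gives f = kMa.
Hence a = g sinθ/(1+k) = 10×sin37°/1.25 = 4.815 m/s².
With constant a from rest, t = √(2L/a) = √(2·1.98/4.815) ≈ 0.907 s.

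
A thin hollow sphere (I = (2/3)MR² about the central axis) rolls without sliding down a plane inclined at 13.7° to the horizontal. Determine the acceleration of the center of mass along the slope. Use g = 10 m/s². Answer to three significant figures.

a ≈ 1.42 m/s²

For this body I = (2/3)MR², i.e. k = I/(MR²) = 2/3.
Translational: Mg sinθ − f = Ma. Rotational about the CM: fR = Iα = kMRa, so f = kMa.
Eliminating f: Mg sinθ = (1+k)Ma, so a = g sinθ/(1+k) = 10 × sin13.7° / 1.667 ≈ 1.42 m/s².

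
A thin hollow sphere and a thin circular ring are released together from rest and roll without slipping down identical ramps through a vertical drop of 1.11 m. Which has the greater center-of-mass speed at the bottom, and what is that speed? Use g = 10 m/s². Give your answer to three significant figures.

the thin hollow sphere, at v ≈ 3.65 m/s

For rolling without slipping, Mgh = ½(1+k)Mv² where k = I/(MR²), so v = √(2gh/(1+k)).
Thin hollow sphere: k = 2/3, giving v = √(2×10×1.11/1.667) = 3.65 m/s.
Thin circular ring: k = 1, giving v = √(2×10×1.11/2) = 3.332 m/s.
The smaller k wins: the thin hollow sphere, at ≈ 3.65 m/s.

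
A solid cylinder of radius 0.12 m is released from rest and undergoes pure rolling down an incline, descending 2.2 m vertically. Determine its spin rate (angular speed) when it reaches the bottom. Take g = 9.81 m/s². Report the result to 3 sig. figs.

The moment of inertia is (1/2)MR², giving k ≡ I/(MR²) = 0.5.
Pure rolling means v = ωR; then KE = ½Mv² + ½I(v/R)² = ½(1+k)Mv² = (3/4)Mv².
Energy conservation Mgh = ½(1+k)Mv² gives v = √(2gh/(1+k)) = √(2 × 9.81 × 2.2 / 1.5) = 5.364 m/s.
Then ω = v/R = 5.364 / 0.12 ≈ 44.7 rad/s.

ω ≈ 44.7 rad/s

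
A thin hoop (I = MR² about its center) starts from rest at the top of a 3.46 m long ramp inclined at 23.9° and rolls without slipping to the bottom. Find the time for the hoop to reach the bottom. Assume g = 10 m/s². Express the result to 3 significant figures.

With I = MR², the ratio k = I/(MR²) is 1.
Along the incline Mg sinθ − f = Ma, and torque about the center fR = Iα = kMR²(a/R) gives f = kMa.
Hence a = g sinθ/(1+k) = 10×sin23.9°/2 = 2.026 m/s².
With constant a from rest, t = √(2L/a) = √(2·3.46/2.026) ≈ 1.85 s.

t ≈ 1.85 s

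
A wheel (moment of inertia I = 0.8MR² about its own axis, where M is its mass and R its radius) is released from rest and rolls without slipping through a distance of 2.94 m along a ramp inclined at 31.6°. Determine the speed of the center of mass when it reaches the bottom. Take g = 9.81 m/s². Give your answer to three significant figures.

v ≈ 4.10 m/s

Here I = 0.8MR², so the shape factor k = I/(MR²) = 0.8.
Rolling without slipping gives ω = v/R, so the total kinetic energy is ½Mv² + ½Iω² = ½(1+k)Mv² = (9/10)Mv².
The vertical drop is h = L sinθ = 2.94 × sin31.6° = 1.541 m.
Setting Mgh = (9/10)Mv² gives v = √(2gh/(1+k)) = √(2·9.81·1.541/1.8) ≈ 4.10 m/s.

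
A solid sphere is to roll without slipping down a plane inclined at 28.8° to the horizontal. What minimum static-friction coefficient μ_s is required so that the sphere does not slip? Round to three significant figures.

The moment of inertia is (2/5)MR², giving k ≡ I/(MR²) = 0.4.
Along the incline Mg sinθ − f = Ma, and torque about the center fR = Iα = kMR²(a/R) gives f = kMa.
These give a = g sinθ/(1+k) and the required friction f = kMg sinθ/(1+k).
With N = Mg cosθ, the no-slip condition f ≤ μN gives μ_min = f/N = k tanθ/(1+k).
μ_min = 0.4 × tan28.8° / 1.4 ≈ 0.157.

μ_min ≈ 0.157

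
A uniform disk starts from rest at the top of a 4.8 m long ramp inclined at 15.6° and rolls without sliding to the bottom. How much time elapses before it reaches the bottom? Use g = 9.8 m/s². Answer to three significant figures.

t ≈ 2.34 s

The moment of inertia is (1/2)MR², giving k ≡ I/(MR²) = 0.5.
Translational: Mg sinθ − f = Ma. Rotational about the CM: fR = Iα = kMRa, so f = kMa.
Hence a = g sinθ/(1+k) = 9.8×sin15.6°/1.5 = 1.757 m/s².
With constant a from rest, t = √(2L/a) = √(2·4.8/1.757) ≈ 2.34 s.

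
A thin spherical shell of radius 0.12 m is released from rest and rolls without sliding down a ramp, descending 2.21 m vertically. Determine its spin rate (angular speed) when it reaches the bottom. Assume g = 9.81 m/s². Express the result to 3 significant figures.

Here I = (2/3)MR², so the shape factor k = I/(MR²) = 2/3.
The rolling condition ω = v/R makes the rotational term ½I(v/R)² = ½kMv², so KE_total = ½(1+k)Mv² = (5/6)Mv².
Energy conservation Mgh = ½(1+k)Mv² gives v = √(2gh/(1+k)) = √(2 × 9.81 × 2.21 / 1.667) = 5.101 m/s.
The angular speed follows from ω = v/R = 5.101/0.12 ≈ 42.5 rad/s.

ω ≈ 42.5 rad/s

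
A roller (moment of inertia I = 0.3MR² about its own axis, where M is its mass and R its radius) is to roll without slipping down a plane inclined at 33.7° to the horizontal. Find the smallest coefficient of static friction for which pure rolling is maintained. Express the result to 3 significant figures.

The moment of inertia is 0.3MR², giving k ≡ I/(MR²) = 0.3.
Along the incline Mg sinθ − f = Ma, and torque about the center fR = Iα = kMR²(a/R) gives f = kMa.
These give a = g sinθ/(1+k) and the required friction f = kMg sinθ/(1+k).
With N = Mg cosθ, the no-slip condition f ≤ μN gives μ_min = f/N = k tanθ/(1+k).
μ_min = 0.3 × tan33.7° / 1.3 ≈ 0.154.

μ_min ≈ 0.154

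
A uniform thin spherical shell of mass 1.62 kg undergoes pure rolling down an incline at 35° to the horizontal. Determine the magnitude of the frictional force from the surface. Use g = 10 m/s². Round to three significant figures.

The moment of inertia is (2/3)MR², giving k ≡ I/(MR²) = 2/3.
Along the incline Mg sinθ − f = Ma, and torque about the center fR = Iα = kMR²(a/R) gives f = kMa.
Combining, a = g sinθ/(1+k) and f = kMa = kMg sinθ/(1+k).
f = (2/3) × 1.62 × 10 × sin35° / 1.667 ≈ 3.72 N.

f ≈ 3.72 N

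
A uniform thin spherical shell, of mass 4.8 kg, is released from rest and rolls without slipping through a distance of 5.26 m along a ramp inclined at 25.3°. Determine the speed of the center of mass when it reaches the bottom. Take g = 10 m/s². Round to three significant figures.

With I = (2/3)MR², the ratio k = I/(MR²) is 2/3.
The rolling condition ω = v/R makes the rotational term ½I(v/R)² = ½kMv², so KE_total = ½(1+k)Mv² = (5/6)Mv².
The vertical drop is h = L sinθ = 5.26 × sin25.3° = 2.248 m.
Setting Mgh = (5/6)Mv² gives v = √(2gh/(1+k)) = √(2·10·2.248/1.667) ≈ 5.19 m/s.

v ≈ 5.19 m/s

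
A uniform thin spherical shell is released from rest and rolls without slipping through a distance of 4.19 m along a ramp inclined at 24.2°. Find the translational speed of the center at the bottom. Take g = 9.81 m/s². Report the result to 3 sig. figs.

v ≈ 4.50 m/s

With I = (2/3)MR², the ratio k = I/(MR²) is 2/3.
Pure rolling means v = ωR; then KE = ½Mv² + ½I(v/R)² = ½(1+k)Mv² = (5/6)Mv².
The vertical drop is h = L sinθ = 4.19 × sin24.2° = 1.718 m.
Energy conservation: Mgh = (5/6)Mv², so v = √(2gh/(1+k)) = √(2 × 9.81 × 1.718 / 1.667) ≈ 4.50 m/s.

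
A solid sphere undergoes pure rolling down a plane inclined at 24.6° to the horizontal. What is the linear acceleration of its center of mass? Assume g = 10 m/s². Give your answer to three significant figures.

For this body I = (2/5)MR², i.e. k = I/(MR²) = 0.4.
Newton's second law down the slope: Mg sinθ − f = Ma. The torque equation fR = Iα (with α = a/R) gives f = kMa.
Eliminating f: Mg sinθ = (1+k)Ma, so a = g sinθ/(1+k) = 10 × sin24.6° / 1.4 ≈ 2.97 m/s².

a ≈ 2.97 m/s²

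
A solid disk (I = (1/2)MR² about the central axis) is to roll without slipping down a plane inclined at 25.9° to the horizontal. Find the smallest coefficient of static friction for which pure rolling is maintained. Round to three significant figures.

The moment of inertia is (1/2)MR², giving k ≡ I/(MR²) = 0.5.
Along the incline Mg sinθ − f = Ma, and torque about the center fR = Iα = kMR²(a/R) gives f = kMa.
These give a = g sinθ/(1+k) and the required friction f = kMg sinθ/(1+k).
The normal force is N = Mg cosθ, so μ_min = f/N = k tanθ/(1+k).
μ_min = 0.5 × tan25.9° / 1.5 ≈ 0.162.

μ_min ≈ 0.162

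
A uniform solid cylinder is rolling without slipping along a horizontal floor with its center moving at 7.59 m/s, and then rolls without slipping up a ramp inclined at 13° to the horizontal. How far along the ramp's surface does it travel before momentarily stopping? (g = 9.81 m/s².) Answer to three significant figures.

d ≈ 19.6 m

The moment of inertia is (1/2)MR², giving k ≡ I/(MR²) = 0.5.
The rolling condition ω = v/R makes the rotational term ½I(v/R)² = ½kMv², so KE_total = ½(1+k)Mv² = (3/4)Mv².
Setting this equal to Mgh gives the vertical rise h = (1+k)v₀²/(2g) = 1.5×7.59²/(2×9.81) = 4.404 m.
Along the incline, d = h/sinθ = 4.404/sin13° ≈ 19.6 m.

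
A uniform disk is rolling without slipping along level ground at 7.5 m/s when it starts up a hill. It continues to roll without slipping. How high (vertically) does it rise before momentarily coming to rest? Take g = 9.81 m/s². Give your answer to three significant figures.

h ≈ 4.30 m

For this body I = (1/2)MR², i.e. k = I/(MR²) = 0.5.
The rolling condition ω = v/R makes the rotational term ½I(v/R)² = ½kMv², so KE_total = ½(1+k)Mv² = (3/4)Mv².
At the top the kinetic energy is zero, so (3/4)Mv₀² = Mgh.
Thus h = (1+k)v₀²/(2g) = 1.5 × 7.5² / (2 × 9.81) ≈ 4.30 m.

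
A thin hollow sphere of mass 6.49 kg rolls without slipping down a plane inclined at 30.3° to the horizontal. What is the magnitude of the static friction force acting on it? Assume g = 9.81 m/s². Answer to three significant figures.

Here I = (2/3)MR², so the shape factor k = I/(MR²) = 2/3.
Newton's second law down the slope: Mg sinθ − f = Ma. The torque equation fR = Iα (with α = a/R) gives f = kMa.
Combining, a = g sinθ/(1+k) and f = kMa = kMg sinθ/(1+k).
f = (2/3) × 6.49 × 9.81 × sin30.3° / 1.667 ≈ 12.8 N.

f ≈ 12.8 N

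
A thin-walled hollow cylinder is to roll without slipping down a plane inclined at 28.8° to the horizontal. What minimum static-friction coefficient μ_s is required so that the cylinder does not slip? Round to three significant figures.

μ_min ≈ 0.275

For this body I = MR², i.e. k = I/(MR²) = 1.
Translational: Mg sinθ − f = Ma. Rotational about the CM: fR = Iα = kMRa, so f = kMa.
These give a = g sinθ/(1+k) and the required friction f = kMg sinθ/(1+k).
The normal force is N = Mg cosθ, so μ_min = f/N = k tanθ/(1+k).
μ_min = 1 × tan28.8° / 2 ≈ 0.275.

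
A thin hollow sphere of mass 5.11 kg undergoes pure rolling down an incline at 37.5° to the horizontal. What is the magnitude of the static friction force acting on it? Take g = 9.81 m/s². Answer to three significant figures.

f ≈ 12.2 N

For this body I = (2/3)MR², i.e. k = I/(MR²) = 2/3.
Translational: Mg sinθ − f = Ma. Rotational about the CM: fR = Iα = kMRa, so f = kMa.
Combining, a = g sinθ/(1+k) and f = kMa = kMg sinθ/(1+k).
f = (2/3) × 5.11 × 9.81 × sin37.5° / 1.667 ≈ 12.2 N.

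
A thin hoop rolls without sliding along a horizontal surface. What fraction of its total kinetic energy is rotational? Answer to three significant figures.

fraction ≈ 0.500

Here I = MR², so the shape factor k = I/(MR²) = 1.
Since ω = v/R, the translational part is ½Mv² and the rotational part is ½I(v/R)² = ½kMv²; the total is ½(1+k)Mv².
The rotational fraction is therefore k/(1+k) = 1/2 ≈ 0.500.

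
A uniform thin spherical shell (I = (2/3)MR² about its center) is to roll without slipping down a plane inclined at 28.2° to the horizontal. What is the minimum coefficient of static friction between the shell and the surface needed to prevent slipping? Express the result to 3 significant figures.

For this body I = (2/3)MR², i.e. k = I/(MR²) = 2/3.
Newton's second law down the slope: Mg sinθ − f = Ma. The torque equation fR = Iα (with α = a/R) gives f = kMa.
These give a = g sinθ/(1+k) and the required friction f = kMg sinθ/(1+k).
The normal force is N = Mg cosθ, so μ_min = f/N = k tanθ/(1+k).
μ_min = (2/3) × tan28.2° / 1.667 ≈ 0.214.

μ_min ≈ 0.214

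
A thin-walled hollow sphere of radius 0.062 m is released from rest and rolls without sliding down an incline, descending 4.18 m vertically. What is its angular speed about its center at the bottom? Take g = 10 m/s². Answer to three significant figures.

With I = (2/3)MR², the ratio k = I/(MR²) is 2/3.
The rolling condition ω = v/R makes the rotational term ½I(v/R)² = ½kMv², so KE_total = ½(1+k)Mv² = (5/6)Mv².
Energy conservation Mgh = ½(1+k)Mv² gives v = √(2gh/(1+k)) = √(2 × 10 × 4.18 / 1.667) = 7.082 m/s.
The angular speed follows from ω = v/R = 7.082/0.062 ≈ 114 rad/s.

ω ≈ 114 rad/s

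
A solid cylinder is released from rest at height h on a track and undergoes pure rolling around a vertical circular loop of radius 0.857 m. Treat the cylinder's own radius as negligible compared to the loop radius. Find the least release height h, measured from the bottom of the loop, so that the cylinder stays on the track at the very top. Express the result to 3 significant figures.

h_min ≈ 2.36 m

With I = (1/2)MR², the ratio k = I/(MR²) is 0.5.
At the top of the loop, the minimum-contact condition is Mg = Mv_top²/r, so v_top² = gr.
With ω = v/R, the kinetic energy at speed v is ½(1+k)Mv² = (3/4)Mv².
Energy conservation from release (height h) to the top (height 2r): Mgh = Mg(2r) + (3/4)M·gr.
Thus h_min = 2r + (1+k)r/2 = r(2 + 1.5/2) = 0.857 × 2.75 ≈ 2.36 m.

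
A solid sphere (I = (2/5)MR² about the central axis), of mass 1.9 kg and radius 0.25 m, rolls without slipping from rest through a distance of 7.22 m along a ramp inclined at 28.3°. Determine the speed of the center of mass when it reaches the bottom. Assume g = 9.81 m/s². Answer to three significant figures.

v ≈ 6.93 m/s

Here I = (2/5)MR², so the shape factor k = I/(MR²) = 0.4.
Rolling without slipping gives ω = v/R, so the total kinetic energy is ½Mv² + ½Iω² = ½(1+k)Mv² = (7/10)Mv².
The vertical drop is h = L sinθ = 7.22 × sin28.3° = 3.423 m.
Energy conservation: Mgh = (7/10)Mv², so v = √(2gh/(1+k)) = √(2 × 9.81 × 3.423 / 1.4) ≈ 6.93 m/s.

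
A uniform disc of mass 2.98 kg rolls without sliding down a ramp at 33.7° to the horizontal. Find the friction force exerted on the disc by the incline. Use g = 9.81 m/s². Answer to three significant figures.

f ≈ 5.41 N

With I = (1/2)MR², the ratio k = I/(MR²) is 0.5.
Translational: Mg sinθ − f = Ma. Rotational about the CM: fR = Iα = kMRa, so f = kMa.
Combining, a = g sinθ/(1+k) and f = kMa = kMg sinθ/(1+k).
f = 0.5 × 2.98 × 9.81 × sin33.7° / 1.5 ≈ 5.41 N.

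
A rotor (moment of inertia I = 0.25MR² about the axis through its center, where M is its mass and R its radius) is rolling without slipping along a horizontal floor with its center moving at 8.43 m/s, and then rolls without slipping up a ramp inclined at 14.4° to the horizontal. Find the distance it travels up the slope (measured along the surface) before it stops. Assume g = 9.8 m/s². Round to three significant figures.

d ≈ 18.2 m

Here I = 0.25MR², so the shape factor k = I/(MR²) = 0.25.
Rolling without slipping gives ω = v/R, so the total kinetic energy is ½Mv² + ½Iω² = ½(1+k)Mv² = (5/8)Mv².
Setting this equal to Mgh gives the vertical rise h = (1+k)v₀²/(2g) = 1.25×8.43²/(2×9.8) = 4.532 m.
Along the incline, d = h/sinθ = 4.532/sin14.4° ≈ 18.2 m.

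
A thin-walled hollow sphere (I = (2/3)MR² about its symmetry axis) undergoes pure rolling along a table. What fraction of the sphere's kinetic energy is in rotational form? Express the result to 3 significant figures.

fraction ≈ 0.400

For this body I = (2/3)MR², i.e. k = I/(MR²) = 2/3.
With ω = v/R, KE_trans = ½Mv² and KE_rot = ½Iω² = ½kMv², so KE_total = ½(1+k)Mv².
The rotational fraction is therefore k/(1+k) = (2/3)/1.667 ≈ 0.400.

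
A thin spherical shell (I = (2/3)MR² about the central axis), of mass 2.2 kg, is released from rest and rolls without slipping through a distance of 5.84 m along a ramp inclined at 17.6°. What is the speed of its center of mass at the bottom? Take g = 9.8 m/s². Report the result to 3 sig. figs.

v ≈ 4.56 m/s

Here I = (2/3)MR², so the shape factor k = I/(MR²) = 2/3.
The rolling condition ω = v/R makes the rotational term ½I(v/R)² = ½kMv², so KE_total = ½(1+k)Mv² = (5/6)Mv².
The vertical drop is h = L sinθ = 5.84 × sin17.6° = 1.766 m.
Setting Mgh = (5/6)Mv² gives v = √(2gh/(1+k)) = √(2·9.8·1.766/1.667) ≈ 4.56 m/s.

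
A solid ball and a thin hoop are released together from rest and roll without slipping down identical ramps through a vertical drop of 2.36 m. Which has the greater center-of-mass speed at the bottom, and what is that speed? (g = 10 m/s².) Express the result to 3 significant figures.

the solid ball, at v ≈ 5.81 m/s

For rolling without slipping, Mgh = ½(1+k)Mv² where k = I/(MR²), so v = √(2gh/(1+k)).
Solid ball: k = 0.4, giving v = √(2×10×2.36/1.4) = 5.806 m/s.
Thin hoop: k = 1, giving v = √(2×10×2.36/2) = 4.858 m/s.
The smaller k wins: the solid ball, at ≈ 5.81 m/s.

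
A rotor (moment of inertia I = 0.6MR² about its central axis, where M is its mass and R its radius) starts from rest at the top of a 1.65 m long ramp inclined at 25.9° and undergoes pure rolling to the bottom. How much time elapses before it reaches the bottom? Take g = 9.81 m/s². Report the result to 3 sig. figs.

t ≈ 1.11 s

Here I = 0.6MR², so the shape factor k = I/(MR²) = 0.6.
Newton's second law down the slope: Mg sinθ − f = Ma. The torque equation fR = Iα (with α = a/R) gives f = kMa.
Hence a = g sinθ/(1+k) = 9.81×sin25.9°/1.6 = 2.678 m/s².
With constant a from rest, t = √(2L/a) = √(2·1.65/2.678) ≈ 1.11 s.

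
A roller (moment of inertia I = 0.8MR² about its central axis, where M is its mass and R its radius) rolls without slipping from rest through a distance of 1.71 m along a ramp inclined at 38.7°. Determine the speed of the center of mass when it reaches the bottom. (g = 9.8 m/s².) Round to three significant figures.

With I = 0.8MR², the ratio k = I/(MR²) is 0.8.
The rolling condition ω = v/R makes the rotational term ½I(v/R)² = ½kMv², so KE_total = ½(1+k)Mv² = (9/10)Mv².
The vertical drop is h = L sinθ = 1.71 × sin38.7° = 1.069 m.
Setting Mgh = (9/10)Mv² gives v = √(2gh/(1+k)) = √(2·9.8·1.069/1.8) ≈ 3.41 m/s.

v ≈ 3.41 m/s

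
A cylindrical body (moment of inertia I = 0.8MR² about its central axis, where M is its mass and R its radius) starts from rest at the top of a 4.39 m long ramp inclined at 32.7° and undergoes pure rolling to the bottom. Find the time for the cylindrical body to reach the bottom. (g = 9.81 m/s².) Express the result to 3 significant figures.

t ≈ 1.73 s

For this body I = 0.8MR², i.e. k = I/(MR²) = 0.8.
Newton's second law down the slope: Mg sinθ − f = Ma. The torque equation fR = Iα (with α = a/R) gives f = kMa.
Hence a = g sinθ/(1+k) = 9.81×sin32.7°/1.8 = 2.944 m/s².
With constant a from rest, t = √(2L/a) = √(2·4.39/2.944) ≈ 1.73 s.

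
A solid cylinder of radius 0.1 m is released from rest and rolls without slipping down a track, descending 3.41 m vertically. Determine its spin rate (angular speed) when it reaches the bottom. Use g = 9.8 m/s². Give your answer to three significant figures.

The moment of inertia is (1/2)MR², giving k ≡ I/(MR²) = 0.5.
Rolling without slipping gives ω = v/R, so the total kinetic energy is ½Mv² + ½Iω² = ½(1+k)Mv² = (3/4)Mv².
Energy conservation Mgh = ½(1+k)Mv² gives v = √(2gh/(1+k)) = √(2 × 9.8 × 3.41 / 1.5) = 6.675 m/s.
Then ω = v/R = 6.675 / 0.1 ≈ 66.8 rad/s.

ω ≈ 66.8 rad/s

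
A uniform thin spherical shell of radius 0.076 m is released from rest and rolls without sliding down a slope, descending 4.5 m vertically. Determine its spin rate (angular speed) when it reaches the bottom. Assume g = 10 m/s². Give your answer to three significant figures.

With I = (2/3)MR², the ratio k = I/(MR²) is 2/3.
Pure rolling means v = ωR; then KE = ½Mv² + ½I(v/R)² = ½(1+k)Mv² = (5/6)Mv².
Energy conservation Mgh = ½(1+k)Mv² gives v = √(2gh/(1+k)) = √(2 × 10 × 4.5 / 1.667) = 7.348 m/s.
Then ω = v/R = 7.348 / 0.076 ≈ 96.7 rad/s.

ω ≈ 96.7 rad/s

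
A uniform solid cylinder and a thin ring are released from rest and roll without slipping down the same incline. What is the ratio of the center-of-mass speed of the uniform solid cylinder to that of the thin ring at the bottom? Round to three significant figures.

Each satisfies Mgh = ½(1+k)Mv² with k = I/(MR²), so v ∝ 1/√(1+k).
For the uniform solid cylinder k = 0.5; for the thin ring k = 1.
v₁/v₂ = √((1+k₂)/(1+k₁)) = √(2/1.5) ≈ 1.15.

v_ratio ≈ 1.15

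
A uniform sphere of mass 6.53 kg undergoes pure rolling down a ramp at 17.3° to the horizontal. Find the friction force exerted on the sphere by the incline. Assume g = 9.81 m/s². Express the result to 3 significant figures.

f ≈ 5.44 N

For this body I = (2/5)MR², i.e. k = I/(MR²) = 0.4.
Translational: Mg sinθ − f = Ma. Rotational about the CM: fR = Iα = kMRa, so f = kMa.
Combining, a = g sinθ/(1+k) and f = kMa = kMg sinθ/(1+k).
f = 0.4 × 6.53 × 9.81 × sin17.3° / 1.4 ≈ 5.44 N.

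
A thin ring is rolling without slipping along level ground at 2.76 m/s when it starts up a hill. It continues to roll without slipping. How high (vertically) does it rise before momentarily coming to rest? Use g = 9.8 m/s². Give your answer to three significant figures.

The moment of inertia is MR², giving k ≡ I/(MR²) = 1.
The rolling condition ω = v/R makes the rotational term ½I(v/R)² = ½kMv², so KE_total = ½(1+k)Mv² = Mv².
At the top the kinetic energy is zero, so Mv₀² = Mgh.
Thus h = (1+k)v₀²/(2g) = 2 × 2.76² / (2 × 9.8) ≈ 0.777 m.

h ≈ 0.777 m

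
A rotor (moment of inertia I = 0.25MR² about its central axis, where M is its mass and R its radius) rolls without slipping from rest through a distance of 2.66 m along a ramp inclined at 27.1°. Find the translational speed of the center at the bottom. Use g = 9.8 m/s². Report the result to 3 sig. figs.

v ≈ 4.36 m/s

The moment of inertia is 0.25MR², giving k ≡ I/(MR²) = 0.25.
Rolling without slipping gives ω = v/R, so the total kinetic energy is ½Mv² + ½Iω² = ½(1+k)Mv² = (5/8)Mv².
The vertical drop is h = L sinθ = 2.66 × sin27.1° = 1.212 m.
Energy conservation: Mgh = (5/8)Mv², so v = √(2gh/(1+k)) = √(2 × 9.8 × 1.212 / 1.25) ≈ 4.36 m/s.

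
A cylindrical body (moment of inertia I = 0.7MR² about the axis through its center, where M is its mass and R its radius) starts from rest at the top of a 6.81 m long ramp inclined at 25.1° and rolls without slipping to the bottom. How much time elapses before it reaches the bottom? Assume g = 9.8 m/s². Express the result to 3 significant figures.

With I = 0.7MR², the ratio k = I/(MR²) is 0.7.
Along the incline Mg sinθ − f = Ma, and torque about the center fR = Iα = kMR²(a/R) gives f = kMa.
Hence a = g sinθ/(1+k) = 9.8×sin25.1°/1.7 = 2.445 m/s².
Starting from rest, L = ½at², so t = √(2L/a) = √(2×6.81/2.445) ≈ 2.36 s.

t ≈ 2.36 s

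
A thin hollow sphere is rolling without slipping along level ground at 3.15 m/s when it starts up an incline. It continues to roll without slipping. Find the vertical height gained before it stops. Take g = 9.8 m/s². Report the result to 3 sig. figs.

Here I = (2/3)MR², so the shape factor k = I/(MR²) = 2/3.
The rolling condition ω = v/R makes the rotational term ½I(v/R)² = ½kMv², so KE_total = ½(1+k)Mv² = (5/6)Mv².
All of this converts to potential energy at the highest point: (5/6)Mv₀² = Mgh.
Thus h = (1+k)v₀²/(2g) = 1.667 × 3.15² / (2 × 9.8) ≈ 0.844 m.

h ≈ 0.844 m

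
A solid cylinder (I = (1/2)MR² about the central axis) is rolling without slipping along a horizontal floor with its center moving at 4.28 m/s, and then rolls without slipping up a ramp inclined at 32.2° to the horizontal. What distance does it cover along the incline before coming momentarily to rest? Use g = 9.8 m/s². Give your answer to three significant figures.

d ≈ 2.63 m

For this body I = (1/2)MR², i.e. k = I/(MR²) = 0.5.
Since it rolls without slipping, ω = v/R and KE = ½Mv² + ½Iω² = ½(1+k)Mv² = (3/4)Mv².
Setting this equal to Mgh gives the vertical rise h = (1+k)v₀²/(2g) = 1.5×4.28²/(2×9.8) = 1.402 m.
Along the incline, d = h/sinθ = 1.402/sin32.2° ≈ 2.63 m.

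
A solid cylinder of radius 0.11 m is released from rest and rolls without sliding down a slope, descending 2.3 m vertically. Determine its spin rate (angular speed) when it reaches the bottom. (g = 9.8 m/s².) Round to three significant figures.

ω ≈ 49.8 rad/s

Here I = (1/2)MR², so the shape factor k = I/(MR²) = 0.5.
The rolling condition ω = v/R makes the rotational term ½I(v/R)² = ½kMv², so KE_total = ½(1+k)Mv² = (3/4)Mv².
Energy conservation Mgh = ½(1+k)Mv² gives v = √(2gh/(1+k)) = √(2 × 9.8 × 2.3 / 1.5) = 5.482 m/s.
Then ω = v/R = 5.482 / 0.11 ≈ 49.8 rad/s.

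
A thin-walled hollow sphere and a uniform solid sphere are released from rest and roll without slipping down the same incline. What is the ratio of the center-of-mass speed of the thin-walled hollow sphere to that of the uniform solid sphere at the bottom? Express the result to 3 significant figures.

Each satisfies Mgh = ½(1+k)Mv² with k = I/(MR²), so v ∝ 1/√(1+k).
For the thin-walled hollow sphere k = 2/3; for the uniform solid sphere k = 0.4.
v₁/v₂ = √((1+k₂)/(1+k₁)) = √(1.4/1.667) ≈ 0.917.

v_ratio ≈ 0.917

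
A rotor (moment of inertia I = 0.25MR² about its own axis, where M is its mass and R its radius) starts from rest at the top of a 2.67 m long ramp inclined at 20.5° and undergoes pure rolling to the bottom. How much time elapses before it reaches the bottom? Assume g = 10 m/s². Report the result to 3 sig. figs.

t ≈ 1.38 s

The moment of inertia is 0.25MR², giving k ≡ I/(MR²) = 0.25.
Along the incline Mg sinθ − f = Ma, and torque about the center fR = Iα = kMR²(a/R) gives f = kMa.
Hence a = g sinθ/(1+k) = 10×sin20.5°/1.25 = 2.802 m/s².
With constant a from rest, t = √(2L/a) = √(2·2.67/2.802) ≈ 1.38 s.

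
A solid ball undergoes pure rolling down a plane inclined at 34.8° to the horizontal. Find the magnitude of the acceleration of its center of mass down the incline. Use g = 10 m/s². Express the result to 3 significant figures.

The moment of inertia is (2/5)MR², giving k ≡ I/(MR²) = 0.4.
Along the incline Mg sinθ − f = Ma, and torque about the center fR = Iα = kMR²(a/R) gives f = kMa.
Eliminating f: Mg sinθ = (1+k)Ma, so a = g sinθ/(1+k) = 10 × sin34.8° / 1.4 ≈ 4.08 m/s².

a ≈ 4.08 m/s²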